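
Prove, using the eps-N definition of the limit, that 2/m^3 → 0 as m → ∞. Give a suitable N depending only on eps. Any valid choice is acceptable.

N = (2/eps)^{1/3}

Let eps > 0 be given. For m ≥ 1, |2/m^3 − 0| = 2/m^3.
2/m^3 < eps ⇔ m^3 > 2/eps ⇔ m > (2/eps)^{1/3}.
Take N = (2/eps)^{1/3}. Then m > N implies 2/m^3 < eps.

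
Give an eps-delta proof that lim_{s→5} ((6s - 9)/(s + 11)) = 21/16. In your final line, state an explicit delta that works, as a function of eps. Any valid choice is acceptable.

Fix eps > 0. We want delta > 0 with 0 < |s − 5| < delta ⇒ |(6s - 9)/(s + 11) − (21/16)| < eps.
Combining over a common denominator, (6s - 9)/(s + 11) − (21/16) = [(6s - 9)·16 − 21·(s + 11)] / [16·(s + 11)] = 75(s − 5) / (16(s + 11)).
So |(6s - 9)/(s + 11) − (21/16)| = 75|s − 5| / (16·|s + 11|).
Restrict delta ≤ 8. Then |s − 5| < 8 gives |s + 11| = |(s − 5) + 16| ≥ 16 − 8 = 8.
Hence |(6s - 9)/(s + 11) − (21/16)| < 75|s − 5|/(16·8) = (75/128)|s − 5|, which is < eps once |s − 5| < (128/75)eps.
Take delta = min(8, (128/75)eps). Then 0 < |s − 5| < delta forces both bounds, so |(6s - 9)/(s + 11) − (21/16)| < eps.

delta = min(8, (128/75)eps)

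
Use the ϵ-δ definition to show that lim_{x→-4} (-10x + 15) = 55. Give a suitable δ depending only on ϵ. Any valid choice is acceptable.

δ = ϵ/10

Fix ϵ > 0. We need δ > 0 so that 0 < |x + 4| < δ implies |(-10x + 15) − 55| < ϵ.
Since (-10x + 15) − 55 = -10(x + 4), we have |(-10x + 15) − 55| = 10|x + 4|.
So 10|x + 4| < ϵ exactly when |x + 4| < ϵ/10.
Take δ = ϵ/10. If 0 < |x + 4| < δ then |(-10x + 15) − 55| = 10|x + 4| < 10·(ϵ/10) = ϵ.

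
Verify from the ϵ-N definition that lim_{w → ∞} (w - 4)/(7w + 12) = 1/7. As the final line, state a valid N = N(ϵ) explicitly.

N = (40/49)/ϵ

Fix ϵ > 0. We seek N > 0 such that w > N implies |(w - 4)/(7w + 12) − (1/7)| < ϵ.
(w - 4)/(7w + 12) − (1/7) = (7(w - 4) − (7w + 12)) / (7(7w + 12)) = -40/(7(7w + 12)).
For w > 0 we have 7w + 12 > 7w, so |(w - 4)/(7w + 12) − (1/7)| = 40/(7(7w + 12)) < 40/(7·7w) = (40/49)/w.
Thus |(w - 4)/(7w + 12) − (1/7)| < ϵ whenever w > (40/49)/ϵ.
Take N = (40/49)/ϵ. If w > N then |(w - 4)/(7w + 12) − (1/7)| < (40/49)/w < ϵ.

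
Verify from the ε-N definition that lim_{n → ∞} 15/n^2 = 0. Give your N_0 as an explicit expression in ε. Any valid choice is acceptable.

N_0 = (15/ε)^{1/2}

Let ε > 0. For n ≥ 1, |15/n^2 − 0| = 15/n^2.
15/n^2 < ε ⇔ n^2 > 15/ε ⇔ n > (15/ε)^{1/2}.
Take N_0 = (15/ε)^{1/2}. Then n > N_0 implies 15/n^2 < ε.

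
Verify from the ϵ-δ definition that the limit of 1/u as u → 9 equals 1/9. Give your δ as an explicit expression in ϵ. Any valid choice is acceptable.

δ = min(9/2, (81/2)ϵ)

Fix ϵ > 0. We seek δ > 0 such that 0 < |u − 9| < δ implies |1/u − (1/9)| < ϵ.
|1/u − (1/9)| = |9 − u|/(9·|u|) = |u − 9|/(9|u|).
Require δ ≤ 9/2 so that |u| > 9 − 9/2 = 9/2, hence 9|u| > 81/2.
Then |1/u − (1/9)| < |u − 9|/(81/2), which is < ϵ when |u − 9| < (81/2)ϵ.
Take δ = min(9/2, (81/2)ϵ). Then 0 < |u − 9| < δ gives both |u − 9| < 9/2 and |u − 9| < (81/2)ϵ, so |1/u − (1/9)| < ϵ.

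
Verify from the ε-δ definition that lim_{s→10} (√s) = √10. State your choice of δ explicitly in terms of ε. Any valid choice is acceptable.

Suppose ε > 0. We want δ > 0 such that 0 < |s − 10| < δ implies |√s − √10| < ε.
Rationalise: √s − √10 = (s − 10)/(√s + √10), so |√s − √10| = |s − 10|/(√s + √10).
Restrict δ ≤ 10 so that |s − 10| < 10 forces s > 0, and then √s + √10 > √10.
Hence |√s − √10| < |s − 10|/√10, which is < ε once |s − 10| < √10·ε.
Take δ = min(10, √10·ε). If 0 < |s − 10| < δ then s > 0 and |√s − √10| < |s − 10|/√10 < ε.

δ = min(10, √10·ε)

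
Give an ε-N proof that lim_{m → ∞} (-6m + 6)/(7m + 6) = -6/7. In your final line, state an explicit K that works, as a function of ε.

Suppose ε > 0. For m ≥ 1, |(-6m + 6)/(7m + 6) + 6/7| = |78|/(7(7m + 6)) = 78/(7(7m + 6)).
Since 7m + 6 ≥ 7m for m ≥ 1, this is ≤ 78/(7·7m) = (78/49)/m.
So |(-6m + 6)/(7m + 6) + 6/7| < ε whenever m > (78/49)/ε.
Take K = (78/49)/ε. If m > K then |(-6m + 6)/(7m + 6) + 6/7| ≤ (78/49)/m < ε.

K = (78/49)/ε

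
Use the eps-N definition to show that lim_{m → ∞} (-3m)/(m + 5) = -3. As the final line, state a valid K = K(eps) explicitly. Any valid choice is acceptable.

Fix eps > 0. For m ≥ 1, |(-3m)/(m + 5) + 3| = |15|/((m + 5)) = 15/((m + 5)).
Since m + 5 ≥ m for m ≥ 1, this is ≤ 15/(m) = 15/m.
So |(-3m)/(m + 5) + 3| < eps whenever m > 15/eps.
Take K = 15/eps. If m > K then |(-3m)/(m + 5) + 3| ≤ 15/m < eps.

K = 15/eps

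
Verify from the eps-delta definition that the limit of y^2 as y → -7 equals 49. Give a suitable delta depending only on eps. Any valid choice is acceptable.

delta = min(2, eps/16)

Suppose eps > 0. We seek delta > 0 with 0 < |y + 7| < delta ⇒ |y^2 − 49| < eps.
Factor: y^2 − 49 = (y + 7)(y - 7), so |y^2 − 49| = |y + 7|·|y - 7|.
Restrict delta ≤ 2. Then |y + 7| < 2 gives |y| < 9, so by the triangle inequality |y - 7| ≤ 9 + 7 = 16.
Hence |y^2 − 49| ≤ 16|y + 7|, which is < eps once |y + 7| < eps/16.
Take delta = min(2, eps/16). If 0 < |y + 7| < delta then both bounds hold and |y^2 − 49| ≤ 16|y + 7| < 16·(eps/16) = eps.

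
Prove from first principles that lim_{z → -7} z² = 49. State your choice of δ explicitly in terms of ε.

δ = min(1, ε/15)

Let ε > 0 be given. We seek δ > 0 with 0 < |z + 7| < δ ⇒ |z² − 49| < ε.
Factor: z² − 49 = (z + 7)(z - 7), so |z² − 49| = |z + 7|·|z - 7|.
Restrict δ ≤ 1. Then |z + 7| < 1 gives |z| < 8, so by the triangle inequality |z - 7| ≤ 8 + 7 = 15.
Hence |z² − 49| ≤ 15|z + 7|, which is < ε once |z + 7| < ε/15.
Take δ = min(1, ε/15). If 0 < |z + 7| < δ then both bounds hold and |z² − 49| ≤ 15|z + 7| < 15·(ε/15) = ε.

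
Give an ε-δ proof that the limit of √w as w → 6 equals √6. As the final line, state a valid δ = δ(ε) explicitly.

Fix ε > 0. We want δ > 0 such that 0 < |w − 6| < δ implies |√w − √6| < ε.
Multiplying by the conjugate, |√w − √6| = |w − 6|/(√w + √6).
Restrict δ ≤ 6 so that |w − 6| < 6 forces w > 0, and then √w + √6 > √6.
Hence |√w − √6| < |w − 6|/√6, which is < ε once |w − 6| < √6·ε.
Take δ = min(6, √6·ε). If 0 < |w − 6| < δ then w > 0 and |√w − √6| < |w − 6|/√6 < ε.

δ = min(6, √6·ε)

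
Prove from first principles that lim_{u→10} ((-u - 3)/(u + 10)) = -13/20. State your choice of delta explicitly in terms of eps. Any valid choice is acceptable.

delta = min(10, (200/7)eps)

Let eps > 0 be given. We want delta > 0 with 0 < |u − 10| < delta ⇒ |(-u - 3)/(u + 10) + 13/20| < eps.
Combining over a common denominator, (-u - 3)/(u + 10) + 13/20 = [(-u - 3)·20 − (-13)·(u + 10)] / [20·(u + 10)] = -7(u − 10) / (20(u + 10)).
So |(-u - 3)/(u + 10) + 13/20| = 7|u − 10| / (20·|u + 10|).
Restrict delta ≤ 10. Then |u − 10| < 10 gives |u + 10| = |(u − 10) + 20| ≥ 20 − 10 = 10.
Hence |(-u - 3)/(u + 10) + 13/20| < 7|u − 10|/(20·10) = (7/200)|u − 10|, which is < eps once |u − 10| < (200/7)eps.
Take delta = min(10, (200/7)eps). Then 0 < |u − 10| < delta forces both bounds, so |(-u - 3)/(u + 10) + 13/20| < eps.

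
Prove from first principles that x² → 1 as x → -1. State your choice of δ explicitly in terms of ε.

δ = min(1, ε/3)

Let ε > 0. We seek δ > 0 with 0 < |x + 1| < δ ⇒ |x² − 1| < ε.
Factor: x² − 1 = (x + 1)(x - 1), so |x² − 1| = |x + 1|·|x - 1|.
Restrict δ ≤ 1. Then |x + 1| < 1 gives |x| < 2, so by the triangle inequality |x - 1| ≤ 2 + 1 = 3.
Hence |x² − 1| ≤ 3|x + 1|, which is < ε once |x + 1| < ε/3.
Take δ = min(1, ε/3). If 0 < |x + 1| < δ then both bounds hold and |x² − 1| ≤ 3|x + 1| < 3·(ε/3) = ε.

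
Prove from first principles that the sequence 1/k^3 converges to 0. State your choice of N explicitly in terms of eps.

N = (1/eps)^{1/3}

Fix eps > 0. For k ≥ 1, |1/k^3 − 0| = 1/k^3.
1/k^3 < eps ⇔ k^3 > 1/eps ⇔ k > (1/eps)^{1/3}.
Take N = (1/eps)^{1/3}. Then k > N implies 1/k^3 < eps.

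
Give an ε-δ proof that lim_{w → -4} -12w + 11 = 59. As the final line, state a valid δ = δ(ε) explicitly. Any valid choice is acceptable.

Suppose ε > 0. We need δ > 0 so that 0 < |w + 4| < δ implies |(-12w + 11) − 59| < ε.
|(-12w + 11) − 59| = |-12w - 48| = 12|w + 4|.
Thus it suffices that |w + 4| < ε/12.
Take δ = ε/12. If 0 < |w + 4| < δ then |(-12w + 11) − 59| = 12|w + 4| < 12·(ε/12) = ε.

δ = ε/12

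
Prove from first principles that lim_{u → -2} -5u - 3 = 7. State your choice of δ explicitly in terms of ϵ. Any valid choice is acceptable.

Suppose ϵ > 0. We need δ > 0 so that 0 < |u + 2| < δ implies |(-5u - 3) − 7| < ϵ.
Since (-5u - 3) − 7 = -5(u + 2), we have |(-5u - 3) − 7| = 5|u + 2|.
Thus it suffices that |u + 2| < ϵ/5.
Choosing δ = ϵ/5 gives |(-5u - 3) − 7| = 5|u + 2| < ϵ whenever |u + 2| < δ.

δ = ϵ/5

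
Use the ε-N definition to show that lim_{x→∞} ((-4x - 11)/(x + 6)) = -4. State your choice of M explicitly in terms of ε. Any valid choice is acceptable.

M = 13/ε

Suppose ε > 0. We seek M > 0 such that x > M implies |(-4x - 11)/(x + 6) + 4| < ε.
(-4x - 11)/(x + 6) + 4 = ((-4x - 11) − (-4)(x + 6)) / ((x + 6)) = 13/((x + 6)).
For x > 0 we have x + 6 > x, so |(-4x - 11)/(x + 6) + 4| = 13/((x + 6)) < 13/(x) = 13/x.
Thus |(-4x - 11)/(x + 6) + 4| < ε whenever x > 13/ε.
Take M = 13/ε. If x > M then |(-4x - 11)/(x + 6) + 4| < 13/x < ε.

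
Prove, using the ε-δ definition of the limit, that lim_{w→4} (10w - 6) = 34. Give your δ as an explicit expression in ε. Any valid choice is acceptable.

Suppose ε > 0. We need δ > 0 so that 0 < |w − 4| < δ implies |(10w - 6) − 34| < ε.
Since (10w - 6) − 34 = 10(w − 4), we have |(10w - 6) − 34| = 10|w − 4|.
Thus it suffices that |w − 4| < ε/10.
Take δ = ε/10. If 0 < |w − 4| < δ then |(10w - 6) − 34| = 10|w − 4| < 10·(ε/10) = ε.

δ = ε/10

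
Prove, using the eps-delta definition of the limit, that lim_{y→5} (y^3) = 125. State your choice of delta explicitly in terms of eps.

Fix eps > 0. We seek delta > 0 with 0 < |y − 5| < delta ⇒ |y^3 − 125| < eps.
Factor: y^3 − 125 = (y − 5)(y^2 + 5y + 25), so |y^3 − 125| = |y − 5|·|y^2 + 5y + 25|.
Impose delta ≤ 1 so that |y| < 6; then |y^2 + 5y + 25| ≤ 91.
Hence |y^3 − 125| ≤ 91|y − 5|, which is < eps once |y − 5| < eps/91.
Take delta = min(1, eps/91). If 0 < |y − 5| < delta then both bounds hold and |y^3 − 125| ≤ 91|y − 5| < 91·(eps/91) = eps.

delta = min(1, eps/91)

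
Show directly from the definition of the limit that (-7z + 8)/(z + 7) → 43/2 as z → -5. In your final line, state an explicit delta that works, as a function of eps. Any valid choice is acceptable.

delta = min(1, (2/57)eps)

Suppose eps > 0. We want delta > 0 with 0 < |z + 5| < delta ⇒ |(-7z + 8)/(z + 7) − (43/2)| < eps.
Combining over a common denominator, (-7z + 8)/(z + 7) − (43/2) = [(-7z + 8)·2 − 43·(z + 7)] / [2·(z + 7)] = -57(z + 5) / (2(z + 7)).
So |(-7z + 8)/(z + 7) − (43/2)| = 57|z + 5| / (2·|z + 7|).
Restrict delta ≤ 1. Then |z + 5| < 1 gives |z + 7| = |(z + 5) + 2| ≥ 2 − 1 = 1.
Hence |(-7z + 8)/(z + 7) − (43/2)| < 57|z + 5|/(2·1) = (57/2)|z + 5|, which is < eps once |z + 5| < (2/57)eps.
Take delta = min(1, (2/57)eps). Then 0 < |z + 5| < delta forces both bounds, so |(-7z + 8)/(z + 7) − (43/2)| < eps.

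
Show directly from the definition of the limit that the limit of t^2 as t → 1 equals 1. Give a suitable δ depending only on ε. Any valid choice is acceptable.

δ = min(1, ε/3)

Suppose ε > 0. We seek δ > 0 with 0 < |t − 1| < δ ⇒ |t^2 − 1| < ε.
Factor: t^2 − 1 = (t − 1)(t + 1), so |t^2 − 1| = |t − 1|·|t + 1|.
Impose δ ≤ 1 so that |t| < 2; then |t + 1| ≤ 3.
Hence |t^2 − 1| ≤ 3|t − 1|, which is < ε once |t − 1| < ε/3.
Take δ = min(1, ε/3). If 0 < |t − 1| < δ then both bounds hold and |t^2 − 1| ≤ 3|t − 1| < 3·(ε/3) = ε.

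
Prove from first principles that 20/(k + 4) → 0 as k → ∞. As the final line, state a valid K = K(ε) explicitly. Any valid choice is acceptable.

K = 20/ε

Suppose ε > 0. For k ≥ 1, |20/(k + 4) − 0| = 20/(k + 4) ≤ 20/k.
We need 20/k < ε, i.e. k > 20/ε.
Take K = 20/ε. If k > K then |20/(k + 4)| ≤ 20/k < ε.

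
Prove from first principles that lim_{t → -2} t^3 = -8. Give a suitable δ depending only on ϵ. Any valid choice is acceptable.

Let ϵ > 0 be given. We seek δ > 0 with 0 < |t + 2| < δ ⇒ |t^3 + 8| < ϵ.
Factor: t^3 + 8 = (t + 2)(t^2 - 2t + 4), so |t^3 + 8| = |t + 2|·|t^2 - 2t + 4|.
Impose δ ≤ 1 so that |t| < 3; then |t^2 - 2t + 4| ≤ 19.
Hence |t^3 + 8| ≤ 19|t + 2|, which is < ϵ once |t + 2| < ϵ/19.
Take δ = min(1, ϵ/19). If 0 < |t + 2| < δ then both bounds hold and |t^3 + 8| ≤ 19|t + 2| < 19·(ϵ/19) = ϵ.

δ = min(1, ϵ/19)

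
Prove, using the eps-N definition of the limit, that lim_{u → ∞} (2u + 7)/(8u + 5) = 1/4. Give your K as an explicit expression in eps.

K = (23/32)/eps

Suppose eps > 0. We seek K > 0 such that u > K implies |(2u + 7)/(8u + 5) − (1/4)| < eps.
(2u + 7)/(8u + 5) − (1/4) = (8(2u + 7) − 2(8u + 5)) / (8(8u + 5)) = 46/(8(8u + 5)).
For u > 0 we have 8u + 5 > 8u, so |(2u + 7)/(8u + 5) − (1/4)| = 46/(8(8u + 5)) < 46/(8·8u) = (23/32)/u.
Thus |(2u + 7)/(8u + 5) − (1/4)| < eps whenever u > (23/32)/eps.
Take K = (23/32)/eps. If u > K then |(2u + 7)/(8u + 5) − (1/4)| < (23/32)/u < eps.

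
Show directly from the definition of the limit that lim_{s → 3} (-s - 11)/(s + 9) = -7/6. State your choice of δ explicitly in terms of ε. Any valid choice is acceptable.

δ = min(6, 36ε)

Suppose ε > 0. We want δ > 0 with 0 < |s − 3| < δ ⇒ |(-s - 11)/(s + 9) + 7/6| < ε.
Combining over a common denominator, (-s - 11)/(s + 9) + 7/6 = [(-s - 11)·12 − (-14)·(s + 9)] / [12·(s + 9)] = 2(s − 3) / (12(s + 9)).
So |(-s - 11)/(s + 9) + 7/6| = 2|s − 3| / (12·|s + 9|).
Restrict δ ≤ 6. Then |s − 3| < 6 gives |s + 9| = |(s − 3) + 12| ≥ 12 − 6 = 6.
Hence |(-s - 11)/(s + 9) + 7/6| < 2|s − 3|/(12·6) = (1/36)|s − 3|, which is < ε once |s − 3| < 36ε.
Take δ = min(6, 36ε). Then 0 < |s − 3| < δ forces both bounds, so |(-s - 11)/(s + 9) + 7/6| < ε.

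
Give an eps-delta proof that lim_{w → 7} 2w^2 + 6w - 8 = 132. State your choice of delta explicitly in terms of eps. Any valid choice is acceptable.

delta = min(2, eps/38)

Fix eps > 0. We want delta > 0 such that 0 < |w − 7| < delta implies |(2w^2 + 6w - 8) − 132| < eps.
(2w^2 + 6w - 8) − 132 = 2w^2 + 6w - 140 = (w − 7)(2w + 20).
So |(2w^2 + 6w - 8) − 132| = |w − 7|·|2w + 20|.
Assume first that |w − 7| < 2, so |w| < 9. Then |2w + 20| ≤ 2·9 + 20 = 38.
Hence |(2w^2 + 6w - 8) − 132| ≤ 38|w − 7| < eps provided |w − 7| < eps/38.
Choosing delta = min(2, eps/38) ensures both conditions, hence |(2w^2 + 6w - 8) − 132| < eps.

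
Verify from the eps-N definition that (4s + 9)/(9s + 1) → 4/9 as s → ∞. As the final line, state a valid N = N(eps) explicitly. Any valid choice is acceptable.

Let eps > 0. We seek N > 0 such that s > N implies |(4s + 9)/(9s + 1) − (4/9)| < eps.
(4s + 9)/(9s + 1) − (4/9) = (9(4s + 9) − 4(9s + 1)) / (9(9s + 1)) = 77/(9(9s + 1)).
For s > 0 we have 9s + 1 > 9s, so |(4s + 9)/(9s + 1) − (4/9)| = 77/(9(9s + 1)) < 77/(9·9s) = (77/81)/s.
Thus |(4s + 9)/(9s + 1) − (4/9)| < eps whenever s > (77/81)/eps.
Take N = (77/81)/eps. If s > N then |(4s + 9)/(9s + 1) − (4/9)| < (77/81)/s < eps.

N = (77/81)/eps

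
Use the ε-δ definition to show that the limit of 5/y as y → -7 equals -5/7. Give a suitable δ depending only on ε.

δ = min(7/2, (49/10)ε)

Let ε > 0. We seek δ > 0 such that 0 < |y + 7| < δ implies |5/y + 5/7| < ε.
|5/y + 5/7| = 5·|-7 − y|/(7·|y|) = 5|y + 7|/(7|y|).
Restrict δ ≤ 7/2. Then |y + 7| < 7/2 gives |y| > 7/2, so 7|y| > 49/2.
Then |5/y + 5/7| < 5|y + 7|/(49/2), which is < ε when |y + 7| < (49/10)ε.
Take δ = min(7/2, (49/10)ε). Then 0 < |y + 7| < δ gives both |y + 7| < 7/2 and |y + 7| < (49/10)ε, so |5/y + 5/7| < ε.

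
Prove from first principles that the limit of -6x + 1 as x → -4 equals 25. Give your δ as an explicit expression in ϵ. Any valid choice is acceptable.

Fix ϵ > 0. We need δ > 0 so that 0 < |x + 4| < δ implies |(-6x + 1) − 25| < ϵ.
|(-6x + 1) − 25| = |-6x - 24| = 6|x + 4|.
So 6|x + 4| < ϵ exactly when |x + 4| < ϵ/6.
Choosing δ = ϵ/6 gives |(-6x + 1) − 25| = 6|x + 4| < ϵ whenever |x + 4| < δ.

δ = ϵ/6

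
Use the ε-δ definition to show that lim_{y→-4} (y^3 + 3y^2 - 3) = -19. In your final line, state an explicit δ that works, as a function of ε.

Fix ε > 0. We want δ > 0 such that 0 < |y + 4| < δ implies |(y^3 + 3y^2 - 3) + 19| < ε.
(y^3 + 3y^2 - 3) + 19 = y^3 + 3y^2 + 16 = (y + 4)(y^2 - y + 4).
So |(y^3 + 3y^2 - 3) + 19| = |y + 4|·|y^2 - y + 4|.
Require δ ≤ 1. Then |y + 4| < 1 gives |y| < 5, and by the triangle inequality |y^2 - y + 4| ≤ 5^2 + 5 + 4 = 34.
Hence |(y^3 + 3y^2 - 3) + 19| ≤ 34|y + 4| < ε provided |y + 4| < ε/34.
Take δ = min(1, ε/34). Then 0 < |y + 4| < δ gives both |y + 4| < 1 and |y + 4| < ε/34, so |(y^3 + 3y^2 - 3) + 19| < ε.

δ = min(1, ε/34)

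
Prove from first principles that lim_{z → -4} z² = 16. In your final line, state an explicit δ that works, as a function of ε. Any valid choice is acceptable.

δ = min(1, ε/9)

Suppose ε > 0. We seek δ > 0 with 0 < |z + 4| < δ ⇒ |z² − 16| < ε.
Factor: z² − 16 = (z + 4)(z - 4), so |z² − 16| = |z + 4|·|z - 4|.
Restrict δ ≤ 1. Then |z + 4| < 1 gives |z| < 5, so by the triangle inequality |z - 4| ≤ 5 + 4 = 9.
Hence |z² − 16| ≤ 9|z + 4|, which is < ε once |z + 4| < ε/9.
Take δ = min(1, ε/9). If 0 < |z + 4| < δ then both bounds hold and |z² − 16| ≤ 9|z + 4| < 9·(ε/9) = ε.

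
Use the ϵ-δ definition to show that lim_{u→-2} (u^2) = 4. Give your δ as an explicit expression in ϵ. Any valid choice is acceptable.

δ = min(1, ϵ/5)

Let ϵ > 0 be given. We seek δ > 0 with 0 < |u + 2| < δ ⇒ |u^2 − 4| < ϵ.
Factor: u^2 − 4 = (u + 2)(u - 2), so |u^2 − 4| = |u + 2|·|u - 2|.
Impose δ ≤ 1 so that |u| < 3; then |u - 2| ≤ 5.
Hence |u^2 − 4| ≤ 5|u + 2|, which is < ϵ once |u + 2| < ϵ/5.
Take δ = min(1, ϵ/5). If 0 < |u + 2| < δ then both bounds hold and |u^2 − 4| ≤ 5|u + 2| < 5·(ϵ/5) = ϵ.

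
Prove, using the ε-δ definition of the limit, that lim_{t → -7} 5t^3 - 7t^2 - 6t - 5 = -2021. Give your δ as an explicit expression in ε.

δ = min(2, ε/1071)

Suppose ε > 0. We want δ > 0 such that 0 < |t + 7| < δ implies |(5t^3 - 7t^2 - 6t - 5) + 2021| < ε.
(5t^3 - 7t^2 - 6t - 5) + 2021 = 5t^3 - 7t^2 - 6t + 2016 = (t + 7)(5t^2 - 42t + 288).
So |(5t^3 - 7t^2 - 6t - 5) + 2021| = |t + 7|·|5t^2 - 42t + 288|.
Require δ ≤ 2. Then |t + 7| < 2 gives |t| < 9, and by the triangle inequality |5t^2 - 42t + 288| ≤ 5·9^2 + 42·9 + 288 = 1071.
Hence |(5t^3 - 7t^2 - 6t - 5) + 2021| ≤ 1071|t + 7| < ε provided |t + 7| < ε/1071.
Choosing δ = min(2, ε/1071) ensures both conditions, hence |(5t^3 - 7t^2 - 6t - 5) + 2021| < ε.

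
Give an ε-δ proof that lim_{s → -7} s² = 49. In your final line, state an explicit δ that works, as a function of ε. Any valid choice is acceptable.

Fix ε > 0. We seek δ > 0 with 0 < |s + 7| < δ ⇒ |s² − 49| < ε.
Factor: s² − 49 = (s + 7)(s - 7), so |s² − 49| = |s + 7|·|s - 7|.
Restrict δ ≤ 1. Then |s + 7| < 1 gives |s| < 8, so by the triangle inequality |s - 7| ≤ 8 + 7 = 15.
Hence |s² − 49| ≤ 15|s + 7|, which is < ε once |s + 7| < ε/15.
Take δ = min(1, ε/15). If 0 < |s + 7| < δ then both bounds hold and |s² − 49| ≤ 15|s + 7| < 15·(ε/15) = ε.

δ = min(1, ε/15)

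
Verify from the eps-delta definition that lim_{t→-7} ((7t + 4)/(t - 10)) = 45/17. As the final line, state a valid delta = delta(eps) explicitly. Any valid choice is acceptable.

Let eps > 0 be given. We want delta > 0 with 0 < |t + 7| < delta ⇒ |(7t + 4)/(t - 10) − (45/17)| < eps.
Combining over a common denominator, (7t + 4)/(t - 10) − (45/17) = [(7t + 4)·(-17) − (-45)·(t - 10)] / [(-17)·(t - 10)] = -74(t + 7) / ((-17)(t - 10)).
So |(7t + 4)/(t - 10) − (45/17)| = 74|t + 7| / (17·|t − 10|).
Restrict delta ≤ 17/2. Then |t + 7| < 17/2 gives |t − 10| = |(t + 7) + (-17)| ≥ 17 − 17/2 = 17/2.
Hence |(7t + 4)/(t - 10) − (45/17)| < 74|t + 7|/(17·(17/2)) = (148/289)|t + 7|, which is < eps once |t + 7| < (289/148)eps.
Take delta = min(17/2, (289/148)eps). Then 0 < |t + 7| < delta forces both bounds, so |(7t + 4)/(t - 10) − (45/17)| < eps.

delta = min(17/2, (289/148)eps)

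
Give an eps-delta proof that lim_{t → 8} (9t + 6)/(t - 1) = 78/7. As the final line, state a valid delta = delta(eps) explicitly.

Let eps > 0. We want delta > 0 with 0 < |t − 8| < delta ⇒ |(9t + 6)/(t - 1) − (78/7)| < eps.
Combining over a common denominator, (9t + 6)/(t - 1) − (78/7) = [(9t + 6)·7 − 78·(t - 1)] / [7·(t - 1)] = -15(t − 8) / (7(t - 1)).
So |(9t + 6)/(t - 1) − (78/7)| = 15|t − 8| / (7·|t − 1|).
Require delta ≤ 7/2, so |t − 1| ≥ |7| − |t − 8| > 7 − 7/2 = 7/2.
Hence |(9t + 6)/(t - 1) − (78/7)| < 15|t − 8|/(7·(7/2)) = (30/49)|t − 8|, which is < eps once |t − 8| < (49/30)eps.
Take delta = min(7/2, (49/30)eps). Then 0 < |t − 8| < delta forces both bounds, so |(9t + 6)/(t - 1) − (78/7)| < eps.

delta = min(7/2, (49/30)eps)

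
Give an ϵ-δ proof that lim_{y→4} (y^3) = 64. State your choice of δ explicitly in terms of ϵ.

Suppose ϵ > 0. We seek δ > 0 with 0 < |y − 4| < δ ⇒ |y^3 − 64| < ϵ.
Factor: y^3 − 64 = (y − 4)(y^2 + 4y + 16), so |y^3 − 64| = |y − 4|·|y^2 + 4y + 16|.
Restrict δ ≤ 1. Then |y − 4| < 1 gives |y| < 5, so by the triangle inequality |y^2 + 4y + 16| ≤ 5^2 + 4·5 + 16 = 61.
Hence |y^3 − 64| ≤ 61|y − 4|, which is < ϵ once |y − 4| < ϵ/61.
Take δ = min(1, ϵ/61). If 0 < |y − 4| < δ then both bounds hold and |y^3 − 64| ≤ 61|y − 4| < 61·(ϵ/61) = ϵ.

δ = min(1, ϵ/61)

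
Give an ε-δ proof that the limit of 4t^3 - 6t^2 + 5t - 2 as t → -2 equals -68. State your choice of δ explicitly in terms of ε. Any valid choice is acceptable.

δ = min(1, ε/111)

Let ε > 0. We want δ > 0 such that 0 < |t + 2| < δ implies |(4t^3 - 6t^2 + 5t - 2) + 68| < ε.
(4t^3 - 6t^2 + 5t - 2) + 68 = 4t^3 - 6t^2 + 5t + 66 = (t + 2)(4t^2 - 14t + 33).
So |(4t^3 - 6t^2 + 5t - 2) + 68| = |t + 2|·|4t^2 - 14t + 33|.
Require δ ≤ 1. Then |t + 2| < 1 gives |t| < 3, and by the triangle inequality |4t^2 - 14t + 33| ≤ 4·3^2 + 14·3 + 33 = 111.
Hence |(4t^3 - 6t^2 + 5t - 2) + 68| ≤ 111|t + 2| < ε provided |t + 2| < ε/111.
Take δ = min(1, ε/111). Then 0 < |t + 2| < δ gives both |t + 2| < 1 and |t + 2| < ε/111, so |(4t^3 - 6t^2 + 5t - 2) + 68| < ε.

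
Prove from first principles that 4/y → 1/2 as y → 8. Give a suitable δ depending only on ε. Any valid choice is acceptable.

Fix ε > 0. We seek δ > 0 such that 0 < |y − 8| < δ implies |4/y − (1/2)| < ε.
|4/y − (1/2)| = 4·|8 − y|/(8·|y|) = 4|y − 8|/(8|y|).
Restrict δ ≤ 4. Then |y − 8| < 4 gives |y| > 4, so 8|y| > 32.
Then |4/y − (1/2)| < 4|y − 8|/32, which is < ε when |y − 8| < 8ε.
Take δ = min(4, 8ε). Then 0 < |y − 8| < δ gives both |y − 8| < 4 and |y − 8| < 8ε, so |4/y − (1/2)| < ε.

δ = min(4, 8ε)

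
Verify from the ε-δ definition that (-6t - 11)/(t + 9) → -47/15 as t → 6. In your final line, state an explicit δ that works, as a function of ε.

Let ε > 0 be given. We want δ > 0 with 0 < |t − 6| < δ ⇒ |(-6t - 11)/(t + 9) + 47/15| < ε.
Combining over a common denominator, (-6t - 11)/(t + 9) + 47/15 = [(-6t - 11)·15 − (-47)·(t + 9)] / [15·(t + 9)] = -43(t − 6) / (15(t + 9)).
So |(-6t - 11)/(t + 9) + 47/15| = 43|t − 6| / (15·|t + 9|).
Restrict δ ≤ 15/2. Then |t − 6| < 15/2 gives |t + 9| = |(t − 6) + 15| ≥ 15 − 15/2 = 15/2.
Hence |(-6t - 11)/(t + 9) + 47/15| < 43|t − 6|/(15·(15/2)) = (86/225)|t − 6|, which is < ε once |t − 6| < (225/86)ε.
Take δ = min(15/2, (225/86)ε). Then 0 < |t − 6| < δ forces both bounds, so |(-6t - 11)/(t + 9) + 47/15| < ε.

δ = min(15/2, (225/86)ε)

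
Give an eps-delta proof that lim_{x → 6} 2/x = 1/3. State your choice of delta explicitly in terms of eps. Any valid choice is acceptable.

delta = min(3, 9eps)

Suppose eps > 0. We seek delta > 0 such that 0 < |x − 6| < delta implies |2/x − (1/3)| < eps.
|2/x − (1/3)| = 2·|6 − x|/(6·|x|) = 2|x − 6|/(6|x|).
Restrict delta ≤ 3. Then |x − 6| < 3 gives |x| > 3, so 6|x| > 18.
Then |2/x − (1/3)| < 2|x − 6|/18, which is < eps when |x − 6| < 9eps.
Take delta = min(3, 9eps). Then 0 < |x − 6| < delta gives both |x − 6| < 3 and |x − 6| < 9eps, so |2/x − (1/3)| < eps.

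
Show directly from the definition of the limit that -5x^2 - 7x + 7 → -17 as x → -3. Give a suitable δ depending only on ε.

δ = min(1, ε/28)

Let ε > 0 be given. We want δ > 0 such that 0 < |x + 3| < δ implies |(-5x^2 - 7x + 7) + 17| < ε.
(-5x^2 - 7x + 7) + 17 = -5x^2 - 7x + 24 = (x + 3)(-5x + 8).
So |(-5x^2 - 7x + 7) + 17| = |x + 3|·|-5x + 8|.
Assume first that |x + 3| < 1, so |x| < 4. Then |-5x + 8| ≤ 5·4 + 8 = 28.
Hence |(-5x^2 - 7x + 7) + 17| ≤ 28|x + 3| < ε provided |x + 3| < ε/28.
Choosing δ = min(1, ε/28) ensures both conditions, hence |(-5x^2 - 7x + 7) + 17| < ε.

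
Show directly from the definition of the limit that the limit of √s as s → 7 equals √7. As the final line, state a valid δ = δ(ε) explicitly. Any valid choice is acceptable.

δ = min(7, √7·ε)

Let ε > 0 be given. We want δ > 0 such that 0 < |s − 7| < δ implies |√s − √7| < ε.
Multiplying by the conjugate, |√s − √7| = |s − 7|/(√s + √7).
Restrict δ ≤ 7 so that |s − 7| < 7 forces s > 0, and then √s + √7 > √7.
Hence |√s − √7| < |s − 7|/√7, which is < ε once |s − 7| < √7·ε.
Take δ = min(7, √7·ε). If 0 < |s − 7| < δ then s > 0 and |√s − √7| < |s − 7|/√7 < ε.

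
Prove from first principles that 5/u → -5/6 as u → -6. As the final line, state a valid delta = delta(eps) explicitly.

delta = min(3, (18/5)eps)

Let eps > 0 be given. We seek delta > 0 such that 0 < |u + 6| < delta implies |5/u + 5/6| < eps.
|5/u + 5/6| = 5·|-6 − u|/(6·|u|) = 5|u + 6|/(6|u|).
Require delta ≤ 3 so that |u| > 6 − 3 = 3, hence 6|u| > 18.
Then |5/u + 5/6| < 5|u + 6|/18, which is < eps when |u + 6| < (18/5)eps.
Take delta = min(3, (18/5)eps). Then 0 < |u + 6| < delta gives both |u + 6| < 3 and |u + 6| < (18/5)eps, so |5/u + 5/6| < eps.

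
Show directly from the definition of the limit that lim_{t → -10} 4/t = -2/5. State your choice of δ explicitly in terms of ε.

Fix ε > 0. We seek δ > 0 such that 0 < |t + 10| < δ implies |4/t + 2/5| < ε.
|4/t + 2/5| = 4·|-10 − t|/(10·|t|) = 4|t + 10|/(10|t|).
Restrict δ ≤ 5. Then |t + 10| < 5 gives |t| > 5, so 10|t| > 50.
Then |4/t + 2/5| < 4|t + 10|/50, which is < ε when |t + 10| < (25/2)ε.
Take δ = min(5, (25/2)ε). Then 0 < |t + 10| < δ gives both |t + 10| < 5 and |t + 10| < (25/2)ε, so |4/t + 2/5| < ε.

δ = min(5, (25/2)ε)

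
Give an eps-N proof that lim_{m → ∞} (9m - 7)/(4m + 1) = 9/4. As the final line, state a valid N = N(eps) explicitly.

N = (37/16)/eps

Fix eps > 0. For m ≥ 1, |(9m - 7)/(4m + 1) − (9/4)| = |-37|/(4(4m + 1)) = 37/(4(4m + 1)).
Since 4m + 1 ≥ 4m for m ≥ 1, this is ≤ 37/(4·4m) = (37/16)/m.
So |(9m - 7)/(4m + 1) − (9/4)| < eps whenever m > (37/16)/eps.
Take N = (37/16)/eps. If m > N then |(9m - 7)/(4m + 1) − (9/4)| ≤ (37/16)/m < eps.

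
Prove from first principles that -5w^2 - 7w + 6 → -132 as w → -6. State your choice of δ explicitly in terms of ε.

Let ε > 0. We want δ > 0 such that 0 < |w + 6| < δ implies |(-5w^2 - 7w + 6) + 132| < ε.
(-5w^2 - 7w + 6) + 132 = -5w^2 - 7w + 138 = (w + 6)(-5w + 23).
So |(-5w^2 - 7w + 6) + 132| = |w + 6|·|-5w + 23|.
Assume first that |w + 6| < 1, so |w| < 7. Then |-5w + 23| ≤ 5·7 + 23 = 58.
Hence |(-5w^2 - 7w + 6) + 132| ≤ 58|w + 6| < ε provided |w + 6| < ε/58.
Take δ = min(1, ε/58). Then 0 < |w + 6| < δ gives both |w + 6| < 1 and |w + 6| < ε/58, so |(-5w^2 - 7w + 6) + 132| < ε.

δ = min(1, ε/58)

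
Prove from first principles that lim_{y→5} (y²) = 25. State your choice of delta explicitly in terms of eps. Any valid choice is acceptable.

delta = min(1, eps/11)

Suppose eps > 0. We seek delta > 0 with 0 < |y − 5| < delta ⇒ |y² − 25| < eps.
Factor: y² − 25 = (y − 5)(y + 5), so |y² − 25| = |y − 5|·|y + 5|.
Impose delta ≤ 1 so that |y| < 6; then |y + 5| ≤ 11.
Hence |y² − 25| ≤ 11|y − 5|, which is < eps once |y − 5| < eps/11.
Take delta = min(1, eps/11). If 0 < |y − 5| < delta then both bounds hold and |y² − 25| ≤ 11|y − 5| < 11·(eps/11) = eps.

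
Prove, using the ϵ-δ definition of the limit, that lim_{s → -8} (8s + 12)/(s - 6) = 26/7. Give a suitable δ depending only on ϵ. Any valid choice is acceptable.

δ = min(7, (49/30)ϵ)

Let ϵ > 0. We want δ > 0 with 0 < |s + 8| < δ ⇒ |(8s + 12)/(s - 6) − (26/7)| < ϵ.
Combining over a common denominator, (8s + 12)/(s - 6) − (26/7) = [(8s + 12)·(-14) − (-52)·(s - 6)] / [(-14)·(s - 6)] = -60(s + 8) / ((-14)(s - 6)).
So |(8s + 12)/(s - 6) − (26/7)| = 60|s + 8| / (14·|s − 6|).
Require δ ≤ 7, so |s − 6| ≥ |-14| − |s + 8| > 14 − 7 = 7.
Hence |(8s + 12)/(s - 6) − (26/7)| < 60|s + 8|/(14·7) = (30/49)|s + 8|, which is < ϵ once |s + 8| < (49/30)ϵ.
Take δ = min(7, (49/30)ϵ). Then 0 < |s + 8| < δ forces both bounds, so |(8s + 12)/(s - 6) − (26/7)| < ϵ.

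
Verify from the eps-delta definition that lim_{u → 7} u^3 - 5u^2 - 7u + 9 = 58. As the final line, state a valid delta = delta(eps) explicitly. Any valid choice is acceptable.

delta = min(1, eps/87)

Let eps > 0. We want delta > 0 such that 0 < |u − 7| < delta implies |(u^3 - 5u^2 - 7u + 9) − 58| < eps.
(u^3 - 5u^2 - 7u + 9) − 58 = u^3 - 5u^2 - 7u - 49 = (u − 7)(u^2 + 2u + 7).
So |(u^3 - 5u^2 - 7u + 9) − 58| = |u − 7|·|u^2 + 2u + 7|.
Require delta ≤ 1. Then |u − 7| < 1 gives |u| < 8, and by the triangle inequality |u^2 + 2u + 7| ≤ 8^2 + 2·8 + 7 = 87.
Hence |(u^3 - 5u^2 - 7u + 9) − 58| ≤ 87|u − 7| < eps provided |u − 7| < eps/87.
Take delta = min(1, eps/87). Then 0 < |u − 7| < delta gives both |u − 7| < 1 and |u − 7| < eps/87, so |(u^3 - 5u^2 - 7u + 9) − 58| < eps.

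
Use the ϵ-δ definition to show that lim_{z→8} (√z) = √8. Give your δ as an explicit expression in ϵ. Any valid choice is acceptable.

δ = min(8, √8·ϵ)

Let ϵ > 0. We want δ > 0 such that 0 < |z − 8| < δ implies |√z − √8| < ϵ.
Multiplying by the conjugate, |√z − √8| = |z − 8|/(√z + √8).
Restrict δ ≤ 8 so that |z − 8| < 8 forces z > 0, and then √z + √8 > √8.
Hence |√z − √8| < |z − 8|/√8, which is < ϵ once |z − 8| < √8·ϵ.
Take δ = min(8, √8·ϵ). If 0 < |z − 8| < δ then z > 0 and |√z − √8| < |z − 8|/√8 < ϵ.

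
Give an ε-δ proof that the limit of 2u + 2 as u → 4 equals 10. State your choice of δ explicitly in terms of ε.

Fix ε > 0. We need δ > 0 so that 0 < |u − 4| < δ implies |(2u + 2) − 10| < ε.
Since (2u + 2) − 10 = 2(u − 4), we have |(2u + 2) − 10| = 2|u − 4|.
So 2|u − 4| < ε exactly when |u − 4| < ε/2.
Take δ = ε/2. If 0 < |u − 4| < δ then |(2u + 2) − 10| = 2|u − 4| < 2·(ε/2) = ε.

δ = ε/2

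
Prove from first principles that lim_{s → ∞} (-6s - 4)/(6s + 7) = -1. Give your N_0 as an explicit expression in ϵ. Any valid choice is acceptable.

N_0 = (1/2)/ϵ

Let ϵ > 0. We seek N_0 > 0 such that s > N_0 implies |(-6s - 4)/(6s + 7) + 1| < ϵ.
(-6s - 4)/(6s + 7) + 1 = (6(-6s - 4) − (-6)(6s + 7)) / (6(6s + 7)) = 18/(6(6s + 7)).
For s > 0 we have 6s + 7 > 6s, so |(-6s - 4)/(6s + 7) + 1| = 18/(6(6s + 7)) < 18/(6·6s) = (1/2)/s.
Thus |(-6s - 4)/(6s + 7) + 1| < ϵ whenever s > (1/2)/ϵ.
Take N_0 = (1/2)/ϵ. If s > N_0 then |(-6s - 4)/(6s + 7) + 1| < (1/2)/s < ϵ.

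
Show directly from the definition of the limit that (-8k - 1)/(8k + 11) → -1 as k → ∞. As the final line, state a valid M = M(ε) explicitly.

M = (5/4)/ε

Suppose ε > 0. For k ≥ 1, |(-8k - 1)/(8k + 11) + 1| = |80|/(8(8k + 11)) = 80/(8(8k + 11)).
Since 8k + 11 ≥ 8k for k ≥ 1, this is ≤ 80/(8·8k) = (5/4)/k.
So |(-8k - 1)/(8k + 11) + 1| < ε whenever k > (5/4)/ε.
Take M = (5/4)/ε. If k > M then |(-8k - 1)/(8k + 11) + 1| ≤ (5/4)/k < ε.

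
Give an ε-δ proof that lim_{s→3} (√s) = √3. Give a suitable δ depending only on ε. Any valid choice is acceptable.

Let ε > 0 be given. We want δ > 0 such that 0 < |s − 3| < δ implies |√s − √3| < ε.
Multiplying by the conjugate, |√s − √3| = |s − 3|/(√s + √3).
Restrict δ ≤ 3 so that |s − 3| < 3 forces s > 0, and then √s + √3 > √3.
Hence |√s − √3| < |s − 3|/√3, which is < ε once |s − 3| < √3·ε.
Take δ = min(3, √3·ε). If 0 < |s − 3| < δ then s > 0 and |√s − √3| < |s − 3|/√3 < ε.

δ = min(3, √3·ε)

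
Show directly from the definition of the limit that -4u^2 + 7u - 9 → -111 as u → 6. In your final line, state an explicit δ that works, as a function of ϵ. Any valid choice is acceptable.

δ = min(1, ϵ/45)

Let ϵ > 0 be given. We want δ > 0 such that 0 < |u − 6| < δ implies |(-4u^2 + 7u - 9) + 111| < ϵ.
(-4u^2 + 7u - 9) + 111 = -4u^2 + 7u + 102 = (u − 6)(-4u - 17).
So |(-4u^2 + 7u - 9) + 111| = |u − 6|·|-4u - 17|.
Assume first that |u − 6| < 1, so |u| < 7. Then |-4u - 17| ≤ 4·7 + 17 = 45.
Hence |(-4u^2 + 7u - 9) + 111| ≤ 45|u − 6| < ϵ provided |u − 6| < ϵ/45.
Choosing δ = min(1, ϵ/45) ensures both conditions, hence |(-4u^2 + 7u - 9) + 111| < ϵ.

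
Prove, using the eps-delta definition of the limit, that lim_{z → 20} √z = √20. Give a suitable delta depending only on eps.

delta = min(20, √20·eps)

Let eps > 0 be given. We want delta > 0 such that 0 < |z − 20| < delta implies |√z − √20| < eps.
Rationalise: √z − √20 = (z − 20)/(√z + √20), so |√z − √20| = |z − 20|/(√z + √20).
Restrict delta ≤ 20 so that |z − 20| < 20 forces z > 0, and then √z + √20 > √20.
Hence |√z − √20| < |z − 20|/√20, which is < eps once |z − 20| < √20·eps.
Take delta = min(20, √20·eps). If 0 < |z − 20| < delta then z > 0 and |√z − √20| < |z − 20|/√20 < eps.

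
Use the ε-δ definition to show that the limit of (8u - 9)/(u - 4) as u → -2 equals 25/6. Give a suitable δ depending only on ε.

δ = min(3, (18/23)ε)

Let ε > 0. We want δ > 0 with 0 < |u + 2| < δ ⇒ |(8u - 9)/(u - 4) − (25/6)| < ε.
Combining over a common denominator, (8u - 9)/(u - 4) − (25/6) = [(8u - 9)·(-6) − (-25)·(u - 4)] / [(-6)·(u - 4)] = -23(u + 2) / ((-6)(u - 4)).
So |(8u - 9)/(u - 4) − (25/6)| = 23|u + 2| / (6·|u − 4|).
Restrict δ ≤ 3. Then |u + 2| < 3 gives |u − 4| = |(u + 2) + (-6)| ≥ 6 − 3 = 3.
Hence |(8u - 9)/(u - 4) − (25/6)| < 23|u + 2|/(6·3) = (23/18)|u + 2|, which is < ε once |u + 2| < (18/23)ε.
Take δ = min(3, (18/23)ε). Then 0 < |u + 2| < δ forces both bounds, so |(8u - 9)/(u - 4) − (25/6)| < ε.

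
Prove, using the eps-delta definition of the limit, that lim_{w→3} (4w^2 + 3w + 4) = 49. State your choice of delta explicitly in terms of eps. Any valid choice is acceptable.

delta = min(1, eps/31)

Let eps > 0 be given. We want delta > 0 such that 0 < |w − 3| < delta implies |(4w^2 + 3w + 4) − 49| < eps.
(4w^2 + 3w + 4) − 49 = 4w^2 + 3w - 45 = (w − 3)(4w + 15).
So |(4w^2 + 3w + 4) − 49| = |w − 3|·|4w + 15|.
Assume first that |w − 3| < 1, so |w| < 4. Then |4w + 15| ≤ 4·4 + 15 = 31.
Hence |(4w^2 + 3w + 4) − 49| ≤ 31|w − 3| < eps provided |w − 3| < eps/31.
Choosing delta = min(1, eps/31) ensures both conditions, hence |(4w^2 + 3w + 4) − 49| < eps.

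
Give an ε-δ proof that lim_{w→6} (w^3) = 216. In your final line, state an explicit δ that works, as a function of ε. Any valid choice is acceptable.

δ = min(1, ε/127)

Let ε > 0. We seek δ > 0 with 0 < |w − 6| < δ ⇒ |w^3 − 216| < ε.
Factor: w^3 − 216 = (w − 6)(w^2 + 6w + 36), so |w^3 − 216| = |w − 6|·|w^2 + 6w + 36|.
Restrict δ ≤ 1. Then |w − 6| < 1 gives |w| < 7, so by the triangle inequality |w^2 + 6w + 36| ≤ 7^2 + 6·7 + 36 = 127.
Hence |w^3 − 216| ≤ 127|w − 6|, which is < ε once |w − 6| < ε/127.
Take δ = min(1, ε/127). If 0 < |w − 6| < δ then both bounds hold and |w^3 − 216| ≤ 127|w − 6| < 127·(ε/127) = ε.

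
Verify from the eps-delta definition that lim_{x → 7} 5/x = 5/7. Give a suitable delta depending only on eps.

delta = min(7/2, (49/10)eps)

Let eps > 0 be given. We seek delta > 0 such that 0 < |x − 7| < delta implies |5/x − (5/7)| < eps.
|5/x − (5/7)| = 5·|7 − x|/(7·|x|) = 5|x − 7|/(7|x|).
Restrict delta ≤ 7/2. Then |x − 7| < 7/2 gives |x| > 7/2, so 7|x| > 49/2.
Then |5/x − (5/7)| < 5|x − 7|/(49/2), which is < eps when |x − 7| < (49/10)eps.
Take delta = min(7/2, (49/10)eps). Then 0 < |x − 7| < delta gives both |x − 7| < 7/2 and |x − 7| < (49/10)eps, so |5/x − (5/7)| < eps.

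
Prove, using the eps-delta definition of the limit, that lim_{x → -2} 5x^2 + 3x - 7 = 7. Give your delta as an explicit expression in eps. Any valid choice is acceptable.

delta = min(1, eps/22)

Fix eps > 0. We want delta > 0 such that 0 < |x + 2| < delta implies |(5x^2 + 3x - 7) − 7| < eps.
(5x^2 + 3x - 7) − 7 = 5x^2 + 3x - 14 = (x + 2)(5x - 7).
So |(5x^2 + 3x - 7) − 7| = |x + 2|·|5x - 7|.
Require delta ≤ 1. Then |x + 2| < 1 gives |x| < 3, and by the triangle inequality |5x - 7| ≤ 5·3 + 7 = 22.
Hence |(5x^2 + 3x - 7) − 7| ≤ 22|x + 2| < eps provided |x + 2| < eps/22.
Choosing delta = min(1, eps/22) ensures both conditions, hence |(5x^2 + 3x - 7) − 7| < eps.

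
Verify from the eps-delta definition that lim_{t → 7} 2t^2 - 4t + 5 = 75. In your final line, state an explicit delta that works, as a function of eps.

Fix eps > 0. We want delta > 0 such that 0 < |t − 7| < delta implies |(2t^2 - 4t + 5) − 75| < eps.
(2t^2 - 4t + 5) − 75 = 2t^2 - 4t - 70 = (t − 7)(2t + 10).
So |(2t^2 - 4t + 5) − 75| = |t − 7|·|2t + 10|.
Require delta ≤ 2. Then |t − 7| < 2 gives |t| < 9, and by the triangle inequality |2t + 10| ≤ 2·9 + 10 = 28.
Hence |(2t^2 - 4t + 5) − 75| ≤ 28|t − 7| < eps provided |t − 7| < eps/28.
Take delta = min(2, eps/28). Then 0 < |t − 7| < delta gives both |t − 7| < 2 and |t − 7| < eps/28, so |(2t^2 - 4t + 5) − 75| < eps.

delta = min(2, eps/28)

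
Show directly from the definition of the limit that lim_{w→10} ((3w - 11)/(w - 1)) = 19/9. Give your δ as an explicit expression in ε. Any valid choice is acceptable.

Suppose ε > 0. We want δ > 0 with 0 < |w − 10| < δ ⇒ |(3w - 11)/(w - 1) − (19/9)| < ε.
Combining over a common denominator, (3w - 11)/(w - 1) − (19/9) = [(3w - 11)·9 − 19·(w - 1)] / [9·(w - 1)] = 8(w − 10) / (9(w - 1)).
So |(3w - 11)/(w - 1) − (19/9)| = 8|w − 10| / (9·|w − 1|).
Require δ ≤ 9/2, so |w − 1| ≥ |9| − |w − 10| > 9 − 9/2 = 9/2.
Hence |(3w - 11)/(w - 1) − (19/9)| < 8|w − 10|/(9·(9/2)) = (16/81)|w − 10|, which is < ε once |w − 10| < (81/16)ε.
Take δ = min(9/2, (81/16)ε). Then 0 < |w − 10| < δ forces both bounds, so |(3w - 11)/(w - 1) − (19/9)| < ε.

δ = min(9/2, (81/16)ε)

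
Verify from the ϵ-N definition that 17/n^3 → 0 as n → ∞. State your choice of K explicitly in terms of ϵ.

Suppose ϵ > 0. For n ≥ 1, |17/n^3 − 0| = 17/n^3.
17/n^3 < ϵ ⇔ n^3 > 17/ϵ ⇔ n > (17/ϵ)^{1/3}.
Take K = (17/ϵ)^{1/3}. Then n > K implies 17/n^3 < ϵ.

K = (17/ϵ)^{1/3}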